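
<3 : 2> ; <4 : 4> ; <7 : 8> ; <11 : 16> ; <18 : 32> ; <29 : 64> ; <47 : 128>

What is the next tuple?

<76 : 256>

First part: each term is the sum of the two before it; 3, 4, 7, 11, 18, 29, 47 → 76.
For the second part, ×2 each step: 2, 4, 8, 16, 32, 64, 128 → 256.
Putting it together: <76 : 256>.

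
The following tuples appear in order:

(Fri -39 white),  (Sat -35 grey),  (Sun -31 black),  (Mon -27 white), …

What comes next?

(Tue -23 grey)

For the day, runs through the weekdays Mon→Sun: Fri, Sat, Sun, Mon → Tue.
Second value: +4 each step, so -39, -35, -31, -27 → -23.
Shade goes white, grey, black, white → grey (repeats white → grey → black).
Combining the parts gives (Tue -23 grey).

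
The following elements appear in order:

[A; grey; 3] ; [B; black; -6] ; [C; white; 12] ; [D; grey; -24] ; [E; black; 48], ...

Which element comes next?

[F; white; -96]

For the letter, letters move forward 1 place in the alphabet: A, B, C, D, E → F.
Shade — repeats grey → black → white: grey, black, white, grey, black → white.
Third component: 3, -6, 12, -24, 48 → -96 (×(-2) each step).
Putting it together: [F; white; -96].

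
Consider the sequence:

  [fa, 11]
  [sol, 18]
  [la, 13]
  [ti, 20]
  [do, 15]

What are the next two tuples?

[re, 22], [mi, 17]

Note: runs through the solfège scale do→ti, so fa, sol, la, ti, do → re → mi.
Second entry: 11, 18, 13, 20, 15 → 22 → 17 (alternating steps +7, −5, +7, −5, …).
Putting the parts together: [re, 22] and then [mi, 17].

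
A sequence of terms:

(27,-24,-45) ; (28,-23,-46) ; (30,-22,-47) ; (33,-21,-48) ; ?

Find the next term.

First coordinate: differences are 1, 2, 3, … (increasing by 1 each time), so 27, 28, 30, 33 → 37.
Second coordinate goes -24, -23, -22, -21 → -20 (+1 each step).
Third coordinate goes -45, -46, -47, -48 → -49 (−1 each step).
So the next term is (37,-20,-49).

(37,-20,-49)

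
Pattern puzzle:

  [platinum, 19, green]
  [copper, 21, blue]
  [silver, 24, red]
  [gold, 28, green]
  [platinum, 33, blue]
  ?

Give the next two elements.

[copper, 39, red], [silver, 46, green]

Metal — repeats platinum → copper → silver → gold: platinum, copper, silver, gold, platinum → copper → silver.
Second coordinate: differences are 2, 3, 4, … (increasing by 1 each time), so 19, 21, 24, 28, 33 → 39 → 46.
Colour goes green, blue, red, green, blue → red → green (repeats green → blue → red).
So the next two elements are [copper, 39, red] and [silver, 46, green].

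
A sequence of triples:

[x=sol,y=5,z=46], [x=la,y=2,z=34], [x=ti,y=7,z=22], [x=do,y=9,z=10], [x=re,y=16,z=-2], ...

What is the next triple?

X: sol, la, ti, do, re → mi (runs through the solfège scale do→ti).
For the y, each term is the sum of the two before it: 5, 2, 7, 9, 16 → 25.
Z: −12 each step; 46, 34, 22, 10, -2 → -14.
Putting it together: [x=mi,y=25,z=-14].

[x=mi,y=25,z=-14]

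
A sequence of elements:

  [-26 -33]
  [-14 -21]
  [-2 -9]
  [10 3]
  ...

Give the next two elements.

[22 15], [34 27]

First component: +12 each step; -26, -14, -2, 10 → 22 → 34.
Second component: always 7 less than the first component; -33, -21, -9, 3 → 15 → 27.
Putting the parts together: [22 15] and then [34 27].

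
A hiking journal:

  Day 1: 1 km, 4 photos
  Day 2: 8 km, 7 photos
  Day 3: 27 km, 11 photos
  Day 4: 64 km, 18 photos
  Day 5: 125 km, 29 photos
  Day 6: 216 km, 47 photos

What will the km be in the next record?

343

Km — perfect cubes: 1³, 2³, 3³, …: 1, 8, 27, 64, 125, 216 → 343.
Photos: 4, 7, 11, 18, 29, 47 → 76 (each term is the sum of the two before it).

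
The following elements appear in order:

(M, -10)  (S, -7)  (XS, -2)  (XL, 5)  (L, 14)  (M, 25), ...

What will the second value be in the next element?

Second value goes -10, -7, -2, 5, 14, 25 → 38 (differences are 3, 5, 7, … (increasing by 2 each time)).

38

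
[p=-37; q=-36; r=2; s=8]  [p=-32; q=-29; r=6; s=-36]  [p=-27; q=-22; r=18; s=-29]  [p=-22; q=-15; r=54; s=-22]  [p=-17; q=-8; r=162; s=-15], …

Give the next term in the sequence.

[p=-12; q=-1; r=486; s=-8]

P: +5 each step, so -37, -32, -27, -22, -17 → -12.
For the q, +7 each step: -36, -29, -22, -15, -8 → -1.
R goes 2, 6, 18, 54, 162 → 486 (×3 each step).
S: always the previous value of the q; 8, -36, -29, -22, -15 → -8.
Putting it together: [p=-12; q=-1; r=486; s=-8].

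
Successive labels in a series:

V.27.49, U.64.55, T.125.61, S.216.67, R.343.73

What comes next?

Letter goes V, U, T, S, R → Q (letters move back 1 place in the alphabet).
Second component: perfect cubes: 3³, 4³, 5³, …; 27, 64, 125, 216, 343 → 512.
Third component: +6 each step; 49, 55, 61, 67, 73 → 79.
Putting it together: Q.512.79.

Q.512.79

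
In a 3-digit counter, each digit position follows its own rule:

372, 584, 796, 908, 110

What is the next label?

For the first digit, +2 each step, mod 10: 3, 5, 7, 9, 1 → 3.
Second digit — +1 each step, mod 10: 7, 8, 9, 0, 1 → 2.
Third digit: 2, 4, 6, 8, 0 → 2 (+2 each step, mod 10).
Putting it together: 322.

322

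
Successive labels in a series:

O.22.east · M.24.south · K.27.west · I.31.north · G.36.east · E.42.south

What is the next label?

Letter: letters move back 2 places in the alphabet, so O, M, K, I, G, E → C.
Second component: 22, 24, 27, 31, 36, 42 → 49 (differences are 2, 3, 4, … (increasing by 1 each time)).
For the direction, repeats east → south → west → north: east, south, west, north, east, south → west.
Putting it together: C.49.west.

C.49.west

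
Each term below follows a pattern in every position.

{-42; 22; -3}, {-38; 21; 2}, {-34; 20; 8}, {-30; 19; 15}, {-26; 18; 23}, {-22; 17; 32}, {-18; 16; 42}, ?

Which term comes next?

For the first entry, +4 each step: -42, -38, -34, -30, -26, -22, -18 → -14.
Second entry: −1 each step, so 22, 21, 20, 19, 18, 17, 16 → 15.
Third entry: differences are 5, 6, 7, … (increasing by 1 each time), so -3, 2, 8, 15, 23, 32, 42 → 53.
Combining the parts gives {-14; 15; 53}.

{-14; 15; 53}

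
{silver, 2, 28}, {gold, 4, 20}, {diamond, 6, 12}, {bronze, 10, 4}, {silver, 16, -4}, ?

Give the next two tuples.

For the rank, repeats silver → gold → diamond → bronze: silver, gold, diamond, bronze, silver → gold → diamond.
Second entry — each term is the sum of the two before it: 2, 4, 6, 10, 16 → 26 → 42.
Third entry — −8 each step: 28, 20, 12, 4, -4 → -12 → -20.
Putting the parts together: {gold, 26, -12} and then {diamond, 42, -20}.

{gold, 26, -12}, {diamond, 42, -20}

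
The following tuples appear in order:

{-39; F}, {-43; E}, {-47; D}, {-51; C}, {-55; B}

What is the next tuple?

First slot goes -39, -43, -47, -51, -55 → -59 (−4 each step).
Letter: letters move back 1 place in the alphabet; F, E, D, C, B → A.
So the next tuple is {-59; A}.

{-59; A}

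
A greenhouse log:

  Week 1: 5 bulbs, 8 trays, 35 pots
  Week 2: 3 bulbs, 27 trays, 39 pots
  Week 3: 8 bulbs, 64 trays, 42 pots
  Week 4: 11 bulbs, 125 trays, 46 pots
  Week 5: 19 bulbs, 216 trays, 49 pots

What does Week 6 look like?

For the bulbs, each term is the sum of the two before it: 5, 3, 8, 11, 19 → 30.
Trays: perfect cubes: 2³, 3³, 4³, …; 8, 27, 64, 125, 216 → 343.
Pots: alternating steps +4, +3, +4, +3, …; 35, 39, 42, 46, 49 → 53.
So the next row is 30 bulbs, 343 trays, 53 pots.

30 bulbs, 343 trays, 53 pots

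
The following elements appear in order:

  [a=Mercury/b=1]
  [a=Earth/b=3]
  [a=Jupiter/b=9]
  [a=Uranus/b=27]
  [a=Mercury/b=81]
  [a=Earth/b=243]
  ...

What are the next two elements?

[a=Jupiter/b=729], [a=Uranus/b=2187]

A: Mercury, Earth, Jupiter, Uranus, Mercury, Earth → Jupiter → Uranus (repeats Mercury → Earth → Jupiter → Uranus).
B: ×3 each step; 1, 3, 9, 27, 81, 243 → 729 → 2187.
Putting the parts together: [a=Jupiter/b=729] and then [a=Uranus/b=2187].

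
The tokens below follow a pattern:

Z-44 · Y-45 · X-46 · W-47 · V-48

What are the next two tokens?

Letter: Z, Y, X, W, V → U → T (letters move back 1 place in the alphabet).
Second component goes 44, 45, 46, 47, 48 → 49 → 50 (+1 each step).
Putting the parts together: U-49 and then T-50.

U-49, T-50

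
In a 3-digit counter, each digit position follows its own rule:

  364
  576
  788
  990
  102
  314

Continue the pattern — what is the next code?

526

First digit: +2 each step, mod 10, so 3, 5, 7, 9, 1, 3 → 5.
Second digit: 6, 7, 8, 9, 0, 1 → 2 (+1 each step, mod 10).
Third digit — +2 each step, mod 10: 4, 6, 8, 0, 2, 4 → 6.
So the next code is 526.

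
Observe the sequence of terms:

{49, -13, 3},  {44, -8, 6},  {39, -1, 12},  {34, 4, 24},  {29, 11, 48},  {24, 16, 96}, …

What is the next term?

{19, 23, 192}

For the first coordinate, −5 each step: 49, 44, 39, 34, 29, 24 → 19.
For the second coordinate, alternating steps +5, +7, +5, +7, …: -13, -8, -1, 4, 11, 16 → 23.
Third coordinate — ×2 each step: 3, 6, 12, 24, 48, 96 → 192.
So the next term is {19, 23, 192}.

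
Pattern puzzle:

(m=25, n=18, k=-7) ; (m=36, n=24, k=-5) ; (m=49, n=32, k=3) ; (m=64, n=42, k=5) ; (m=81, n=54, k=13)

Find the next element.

For the m, perfect squares: 5², 6², 7², …: 25, 36, 49, 64, 81 → 100.
N: differences are 6, 8, 10, … (increasing by 2 each time); 18, 24, 32, 42, 54 → 68.
K goes -7, -5, 3, 5, 13 → 15 (alternating steps +2, +8, +2, +8, …).
So the next element is (m=100, n=68, k=15).

(m=100, n=68, k=15)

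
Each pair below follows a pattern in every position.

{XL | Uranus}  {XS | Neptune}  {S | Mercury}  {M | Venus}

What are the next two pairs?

Size goes XL, XS, S, M → L → XL (runs through clothing sizes XS→XL).
Planet: runs through the planets Mercury→Neptune; Uranus, Neptune, Mercury, Venus → Earth → Mars.
Putting the parts together: {L | Earth} and then {XL | Mars}.

{L | Earth}, {XL | Mars}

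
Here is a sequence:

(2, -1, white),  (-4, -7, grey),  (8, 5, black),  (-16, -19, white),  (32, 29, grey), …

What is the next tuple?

(-64, -67, black)

First entry: ×(-2) each step, so 2, -4, 8, -16, 32 → -64.
Second entry — always 3 less than the first entry: -1, -7, 5, -19, 29 → -67.
Shade: white, grey, black, white, grey → black (repeats white → grey → black).
Combining the parts gives (-64, -67, black).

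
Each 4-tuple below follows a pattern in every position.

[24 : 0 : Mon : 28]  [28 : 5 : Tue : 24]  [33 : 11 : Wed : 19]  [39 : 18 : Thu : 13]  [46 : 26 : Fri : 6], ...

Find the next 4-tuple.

[54 : 35 : Sat : -2]

First component goes 24, 28, 33, 39, 46 → 54 (differences are 4, 5, 6, … (increasing by 1 each time)).
Second component goes 0, 5, 11, 18, 26 → 35 (differences are 5, 6, 7, … (increasing by 1 each time)).
Day — runs through the weekdays Mon→Sun: Mon, Tue, Wed, Thu, Fri → Sat.
Fourth component: together with the first component always sums to 52; 28, 24, 19, 13, 6 → -2.
Combining the parts gives [54 : 35 : Sat : -2].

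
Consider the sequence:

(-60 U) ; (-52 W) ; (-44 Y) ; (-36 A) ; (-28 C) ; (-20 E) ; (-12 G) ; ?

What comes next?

First coordinate goes -60, -52, -44, -36, -28, -20, -12 → -4 (+8 each step).
For the letter, letters move forward 2 places in the alphabet, wrapping Z→A: U, W, Y, A, C, E, G → I.
Putting it together: (-4 I).

(-4 I)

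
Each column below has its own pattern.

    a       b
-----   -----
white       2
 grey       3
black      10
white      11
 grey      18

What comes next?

Column a: repeats white → grey → black; white, grey, black, white, grey → black.
Column b: alternating steps +1, +7, +1, +7, …, so 2, 3, 10, 11, 18 → 19.
Combining the parts gives black  19.

black  19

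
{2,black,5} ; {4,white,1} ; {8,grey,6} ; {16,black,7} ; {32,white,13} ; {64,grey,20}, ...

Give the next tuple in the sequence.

First part — ×2 each step: 2, 4, 8, 16, 32, 64 → 128.
Shade goes black, white, grey, black, white, grey → black (repeats black → white → grey).
For the third part, each term is the sum of the two before it: 5, 1, 6, 7, 13, 20 → 33.
So the next tuple is {128,black,33}.

{128,black,33}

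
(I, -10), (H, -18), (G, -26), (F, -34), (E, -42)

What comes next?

(D, -50)

Letter: letters move back 1 place in the alphabet, so I, H, G, F, E → D.
Second part: −8 each step, so -10, -18, -26, -34, -42 → -50.
Putting it together: (D, -50).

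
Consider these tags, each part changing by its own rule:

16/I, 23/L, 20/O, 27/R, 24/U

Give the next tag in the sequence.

31/X

For the first component, alternating steps +7, −3, +7, −3, …: 16, 23, 20, 27, 24 → 31.
For the letter, letters move forward 3 places in the alphabet: I, L, O, R, U → X.
So the next tag is 31/X.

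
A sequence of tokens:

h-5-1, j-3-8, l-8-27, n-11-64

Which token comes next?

p-19-125

Letter — letters move forward 2 places in the alphabet: h, j, l, n → p.
Second component: each term is the sum of the two before it; 5, 3, 8, 11 → 19.
Third component — perfect cubes: 1³, 2³, 3³, …: 1, 8, 27, 64 → 125.
Combining the parts gives p-19-125.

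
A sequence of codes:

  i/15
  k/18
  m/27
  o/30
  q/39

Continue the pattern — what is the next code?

s/42

Letter — letters move forward 2 places in the alphabet: i, k, m, o, q → s.
Second component: alternating steps +3, +9, +3, +9, …; 15, 18, 27, 30, 39 → 42.
So the next code is s/42.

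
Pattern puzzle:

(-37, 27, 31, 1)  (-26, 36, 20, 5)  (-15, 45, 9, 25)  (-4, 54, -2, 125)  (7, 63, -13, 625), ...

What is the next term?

(18, 72, -24, 3125)

First value: +11 each step; -37, -26, -15, -4, 7 → 18.
Second value: +9 each step, so 27, 36, 45, 54, 63 → 72.
Third value — −11 each step: 31, 20, 9, -2, -13 → -24.
Fourth value: ×5 each step; 1, 5, 25, 125, 625 → 3125.
Combining the parts gives (18, 72, -24, 3125).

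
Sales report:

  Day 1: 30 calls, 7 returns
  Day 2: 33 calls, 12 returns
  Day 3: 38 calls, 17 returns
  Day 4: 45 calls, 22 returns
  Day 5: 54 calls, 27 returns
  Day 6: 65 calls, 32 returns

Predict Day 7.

78 calls, 37 returns

Calls — differences are 3, 5, 7, … (increasing by 2 each time): 30, 33, 38, 45, 54, 65 → 78.
Returns goes 7, 12, 17, 22, 27, 32 → 37 (+5 each step).
Putting it together: 78 calls, 37 returns.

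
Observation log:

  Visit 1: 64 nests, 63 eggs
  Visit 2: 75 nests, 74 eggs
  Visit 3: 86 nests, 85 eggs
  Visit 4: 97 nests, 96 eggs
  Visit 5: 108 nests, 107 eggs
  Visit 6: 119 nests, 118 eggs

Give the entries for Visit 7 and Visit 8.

Nests goes 64, 75, 86, 97, 108, 119 → 130 → 141 (+11 each step).
Eggs — always 1 less than the nests: 63, 74, 85, 96, 107, 118 → 129 → 140.
Putting the parts together: 130 nests, 129 eggs and then 141 nests, 140 eggs.

130 nests, 129 eggs; 141 nests, 140 eggs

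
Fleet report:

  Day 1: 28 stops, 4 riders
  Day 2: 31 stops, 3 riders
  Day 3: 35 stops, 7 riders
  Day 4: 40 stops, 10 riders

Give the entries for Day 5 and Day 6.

Stops: 28, 31, 35, 40 → 46 → 53 (differences are 3, 4, 5, … (increasing by 1 each time)).
Riders goes 4, 3, 7, 10 → 17 → 27 (each term is the sum of the two before it).
So the next two records are 46 stops, 17 riders and 53 stops, 27 riders.

46 stops, 17 riders; 53 stops, 27 riders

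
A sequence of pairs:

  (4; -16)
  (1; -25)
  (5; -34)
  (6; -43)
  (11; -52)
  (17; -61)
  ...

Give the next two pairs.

First coordinate — each term is the sum of the two before it: 4, 1, 5, 6, 11, 17 → 28 → 45.
Second coordinate: −9 each step; -16, -25, -34, -43, -52, -61 → -70 → -79.
So the next two pairs are (28; -70) and (45; -79).

(28; -70), (45; -79)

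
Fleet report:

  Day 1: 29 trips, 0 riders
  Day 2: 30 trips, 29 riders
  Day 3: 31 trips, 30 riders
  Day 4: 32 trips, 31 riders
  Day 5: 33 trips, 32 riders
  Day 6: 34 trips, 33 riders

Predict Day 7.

35 trips, 34 riders

Trips — +1 each step: 29, 30, 31, 32, 33, 34 → 35.
Riders: always the previous value of the trips, so 0, 29, 30, 31, 32, 33 → 34.
Combining the parts gives 35 trips, 34 riders.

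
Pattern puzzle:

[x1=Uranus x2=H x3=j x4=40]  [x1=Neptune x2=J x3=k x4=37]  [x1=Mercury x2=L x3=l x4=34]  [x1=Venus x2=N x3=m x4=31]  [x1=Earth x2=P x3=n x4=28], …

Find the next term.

[x1=Mars x2=R x3=o x4=25]

X1 — runs through the planets Mercury→Neptune: Uranus, Neptune, Mercury, Venus, Earth → Mars.
X2: letters move forward 2 places in the alphabet; H, J, L, N, P → R.
X3 — letters move forward 1 place in the alphabet: j, k, l, m, n → o.
X4 goes 40, 37, 34, 31, 28 → 25 (−3 each step).
Combining the parts gives [x1=Mars x2=R x3=o x4=25].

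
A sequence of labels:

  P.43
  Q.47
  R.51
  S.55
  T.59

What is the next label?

U.63

For the letter, letters move forward 1 place in the alphabet: P, Q, R, S, T → U.
Second component — +4 each step: 43, 47, 51, 55, 59 → 63.
Combining the parts gives U.63.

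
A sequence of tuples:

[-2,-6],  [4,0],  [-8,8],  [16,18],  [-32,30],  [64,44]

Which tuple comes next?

[-128,60]

First entry: ×(-2) each step, so -2, 4, -8, 16, -32, 64 → -128.
Second entry: differences are 6, 8, 10, … (increasing by 2 each time), so -6, 0, 8, 18, 30, 44 → 60.
Putting it together: [-128,60].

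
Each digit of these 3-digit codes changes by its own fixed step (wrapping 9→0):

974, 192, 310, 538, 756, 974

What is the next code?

192

First digit: 9, 1, 3, 5, 7, 9 → 1 (+2 each step, mod 10).
Second digit goes 7, 9, 1, 3, 5, 7 → 9 (+2 each step, mod 10).
Third digit goes 4, 2, 0, 8, 6, 4 → 2 (−2 each step, mod 10).
Putting it together: 192.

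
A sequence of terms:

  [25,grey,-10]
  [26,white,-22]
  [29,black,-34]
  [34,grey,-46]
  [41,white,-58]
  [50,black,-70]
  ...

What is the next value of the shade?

Shade — repeats grey → white → black: grey, white, black, grey, white, black → grey.

grey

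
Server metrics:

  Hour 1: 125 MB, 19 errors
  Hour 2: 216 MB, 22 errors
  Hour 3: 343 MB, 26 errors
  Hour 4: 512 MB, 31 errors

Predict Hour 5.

729 MB, 37 errors

For the MB, perfect cubes: 5³, 6³, 7³, …: 125, 216, 343, 512 → 729.
Errors goes 19, 22, 26, 31 → 37 (differences are 3, 4, 5, … (increasing by 1 each time)).
Putting it together: 729 MB, 37 errors.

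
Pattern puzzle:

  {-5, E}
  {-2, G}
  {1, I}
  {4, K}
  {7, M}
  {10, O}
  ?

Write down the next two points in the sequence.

For the first component, +3 each step: -5, -2, 1, 4, 7, 10 → 13 → 16.
Letter: E, G, I, K, M, O → Q → S (letters move forward 2 places in the alphabet).
Putting the parts together: {13, Q} and then {16, S}.

{13, Q}, {16, S}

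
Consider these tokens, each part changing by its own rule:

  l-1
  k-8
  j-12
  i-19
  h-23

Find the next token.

Letter: letters move back 1 place in the alphabet, so l, k, j, i, h → g.
For the second component, alternating steps +7, +4, +7, +4, …: 1, 8, 12, 19, 23 → 30.
So the next token is g-30.

g-30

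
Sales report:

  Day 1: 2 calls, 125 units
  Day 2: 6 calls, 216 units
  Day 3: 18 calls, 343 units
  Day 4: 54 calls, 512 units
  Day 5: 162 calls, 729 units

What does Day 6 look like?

486 calls, 1000 units

Calls: ×3 each step, so 2, 6, 18, 54, 162 → 486.
Units goes 125, 216, 343, 512, 729 → 1000 (perfect cubes: 5³, 6³, 7³, …).
So the next row is 486 calls, 1000 units.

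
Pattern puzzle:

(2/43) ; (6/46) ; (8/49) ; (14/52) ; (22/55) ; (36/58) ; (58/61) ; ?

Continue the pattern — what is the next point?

(94/64)

First value: each term is the sum of the two before it, so 2, 6, 8, 14, 22, 36, 58 → 94.
Second value goes 43, 46, 49, 52, 55, 58, 61 → 64 (+3 each step).
Combining the parts gives (94/64).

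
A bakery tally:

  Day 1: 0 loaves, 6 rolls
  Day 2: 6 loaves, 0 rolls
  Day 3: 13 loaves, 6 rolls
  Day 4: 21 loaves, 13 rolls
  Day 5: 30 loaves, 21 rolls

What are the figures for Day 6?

Loaves: 0, 6, 13, 21, 30 → 40 (differences are 6, 7, 8, … (increasing by 1 each time)).
Rolls: always the previous value of the loaves; 6, 0, 6, 13, 21 → 30.
Combining the parts gives 40 loaves, 30 rolls.

40 loaves, 30 rolls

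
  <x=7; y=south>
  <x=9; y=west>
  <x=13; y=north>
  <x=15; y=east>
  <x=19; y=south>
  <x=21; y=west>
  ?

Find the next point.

X: 7, 9, 13, 15, 19, 21 → 25 (alternating steps +2, +4, +2, +4, …).
Y: repeats south → west → north → east, so south, west, north, east, south, west → north.
So the next point is <x=25; y=north>.

<x=25; y=north>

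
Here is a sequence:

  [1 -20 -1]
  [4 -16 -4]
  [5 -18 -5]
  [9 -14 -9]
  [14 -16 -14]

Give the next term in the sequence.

[23 -12 -23]

First coordinate — each term is the sum of the two before it: 1, 4, 5, 9, 14 → 23.
Second coordinate — alternating steps +4, −2, +4, −2, …: -20, -16, -18, -14, -16 → -12.
Third coordinate: always the negative of the first coordinate, so -1, -4, -5, -9, -14 → -23.
So the next term is [23 -12 -23].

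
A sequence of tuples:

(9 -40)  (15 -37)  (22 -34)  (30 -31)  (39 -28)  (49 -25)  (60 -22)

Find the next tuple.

(72 -19)

First part goes 9, 15, 22, 30, 39, 49, 60 → 72 (differences are 6, 7, 8, … (increasing by 1 each time)).
Second part: -40, -37, -34, -31, -28, -25, -22 → -19 (+3 each step).
Combining the parts gives (72 -19).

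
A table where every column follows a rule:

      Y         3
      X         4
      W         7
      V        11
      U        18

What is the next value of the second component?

29

Second component goes 3, 4, 7, 11, 18 → 29 (each term is the sum of the two before it).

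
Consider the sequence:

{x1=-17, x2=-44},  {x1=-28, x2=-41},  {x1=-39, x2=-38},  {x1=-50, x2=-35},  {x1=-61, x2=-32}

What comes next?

X1: -17, -28, -39, -50, -61 → -72 (−11 each step).
X2 — +3 each step: -44, -41, -38, -35, -32 → -29.
Combining the parts gives {x1=-72, x2=-29}.

{x1=-72, x2=-29}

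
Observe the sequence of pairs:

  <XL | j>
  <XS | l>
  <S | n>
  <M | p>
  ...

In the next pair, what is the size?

L

Size: runs through clothing sizes XS→XL; XL, XS, S, M → L.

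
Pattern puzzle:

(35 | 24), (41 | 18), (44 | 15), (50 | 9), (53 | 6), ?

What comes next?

(59 | 0)

First entry: alternating steps +6, +3, +6, +3, …; 35, 41, 44, 50, 53 → 59.
Second entry: together with the first entry always sums to 59; 24, 18, 15, 9, 6 → 0.
So the next point is (59 | 0).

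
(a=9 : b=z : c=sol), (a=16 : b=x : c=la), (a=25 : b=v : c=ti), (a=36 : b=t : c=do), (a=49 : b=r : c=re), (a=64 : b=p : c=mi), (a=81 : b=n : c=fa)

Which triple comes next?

(a=100 : b=l : c=sol)

A: 9, 16, 25, 36, 49, 64, 81 → 100 (perfect squares: 3², 4², 5², …).
For the b, letters move back 2 places in the alphabet: z, x, v, t, r, p, n → l.
C: runs through the solfège scale do→ti, so sol, la, ti, do, re, mi, fa → sol.
Putting it together: (a=100 : b=l : c=sol).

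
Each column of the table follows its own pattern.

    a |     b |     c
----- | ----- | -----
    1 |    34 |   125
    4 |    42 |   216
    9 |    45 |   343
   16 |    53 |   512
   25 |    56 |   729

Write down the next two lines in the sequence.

For the column a, perfect squares: 1², 2², 3², …: 1, 4, 9, 16, 25 → 36 → 49.
Column b: alternating steps +8, +3, +8, +3, …, so 34, 42, 45, 53, 56 → 64 → 67.
Column c: perfect cubes: 5³, 6³, 7³, …; 125, 216, 343, 512, 729 → 1000 → 1331.
So the next two lines are 36  64  1000 and 49  67  1331.

36  64  1000; 49  67  1331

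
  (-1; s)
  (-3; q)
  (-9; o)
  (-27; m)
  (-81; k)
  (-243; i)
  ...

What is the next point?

(-729; g)

First slot: ×3 each step, so -1, -3, -9, -27, -81, -243 → -729.
Letter — letters move back 2 places in the alphabet: s, q, o, m, k, i → g.
So the next point is (-729; g).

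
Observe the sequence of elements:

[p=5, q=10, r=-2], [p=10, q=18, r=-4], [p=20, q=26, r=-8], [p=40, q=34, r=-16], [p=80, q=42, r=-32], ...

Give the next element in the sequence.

For the p, ×2 each step: 5, 10, 20, 40, 80 → 160.
Q: 10, 18, 26, 34, 42 → 50 (+8 each step).
R: ×2 each step; -2, -4, -8, -16, -32 → -64.
So the next element is [p=160, q=50, r=-64].

[p=160, q=50, r=-64]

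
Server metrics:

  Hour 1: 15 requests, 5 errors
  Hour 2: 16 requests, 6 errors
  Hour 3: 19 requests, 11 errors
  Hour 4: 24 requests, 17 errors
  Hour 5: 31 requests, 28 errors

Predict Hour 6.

Requests: differences are 1, 3, 5, … (increasing by 2 each time), so 15, 16, 19, 24, 31 → 40.
Errors — each term is the sum of the two before it: 5, 6, 11, 17, 28 → 45.
Putting it together: 40 requests, 45 errors.

40 requests, 45 errors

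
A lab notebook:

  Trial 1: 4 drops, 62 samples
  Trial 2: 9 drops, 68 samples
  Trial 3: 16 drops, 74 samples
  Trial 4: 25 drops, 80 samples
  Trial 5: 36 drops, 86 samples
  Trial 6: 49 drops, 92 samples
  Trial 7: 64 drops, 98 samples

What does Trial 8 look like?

81 drops, 104 samples

Drops: 4, 9, 16, 25, 36, 49, 64 → 81 (perfect squares: 2², 3², 4², …).
Samples goes 62, 68, 74, 80, 86, 92, 98 → 104 (+6 each step).
Combining the parts gives 81 drops, 104 samples.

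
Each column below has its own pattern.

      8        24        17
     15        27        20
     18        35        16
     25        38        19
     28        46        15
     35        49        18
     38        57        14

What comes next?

For the first component, alternating steps +7, +3, +7, +3, …: 8, 15, 18, 25, 28, 35, 38 → 45.
Second component: alternating steps +3, +8, +3, +8, …, so 24, 27, 35, 38, 46, 49, 57 → 60.
Third component: alternating steps +3, −4, +3, −4, …, so 17, 20, 16, 19, 15, 18, 14 → 17.
Combining the parts gives 45  60  17.

45  60  17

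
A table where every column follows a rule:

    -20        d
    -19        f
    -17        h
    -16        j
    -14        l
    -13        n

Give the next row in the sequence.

First component — alternating steps +1, +2, +1, +2, …: -20, -19, -17, -16, -14, -13 → -11.
Letter: d, f, h, j, l, n → p (letters move forward 2 places in the alphabet).
So the next row is -11  p.

-11  p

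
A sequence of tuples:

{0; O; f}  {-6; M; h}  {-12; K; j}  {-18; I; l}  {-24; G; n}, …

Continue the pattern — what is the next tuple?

First coordinate goes 0, -6, -12, -18, -24 → -30 (−6 each step).
First letter: O, M, K, I, G → E (letters move back 2 places in the alphabet).
Second letter: letters move forward 2 places in the alphabet; f, h, j, l, n → p.
So the next tuple is {-30; E; p}.

{-30; E; p}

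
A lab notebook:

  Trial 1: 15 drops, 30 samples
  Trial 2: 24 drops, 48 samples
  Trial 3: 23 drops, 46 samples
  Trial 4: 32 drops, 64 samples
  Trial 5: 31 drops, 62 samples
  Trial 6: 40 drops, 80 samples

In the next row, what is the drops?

39

Drops goes 15, 24, 23, 32, 31, 40 → 39 (alternating steps +9, −1, +9, −1, …).
Samples: always 2 × the drops, so 30, 48, 46, 64, 62, 80 → 78.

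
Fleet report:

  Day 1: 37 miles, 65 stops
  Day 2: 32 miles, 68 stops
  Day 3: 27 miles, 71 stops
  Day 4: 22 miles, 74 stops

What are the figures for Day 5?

17 miles, 77 stops

For the miles, −5 each step: 37, 32, 27, 22 → 17.
Stops: 65, 68, 71, 74 → 77 (+3 each step).
Putting it together: 17 miles, 77 stops.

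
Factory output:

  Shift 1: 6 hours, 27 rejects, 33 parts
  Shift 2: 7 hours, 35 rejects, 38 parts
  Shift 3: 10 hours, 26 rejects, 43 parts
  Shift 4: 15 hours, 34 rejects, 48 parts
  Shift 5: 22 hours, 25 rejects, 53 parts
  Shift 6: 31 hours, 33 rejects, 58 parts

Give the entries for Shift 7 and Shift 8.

42 hours, 24 rejects, 63 parts; 55 hours, 32 rejects, 68 parts

For the hours, differences are 1, 3, 5, … (increasing by 2 each time): 6, 7, 10, 15, 22, 31 → 42 → 55.
Rejects: alternating steps +8, −9, +8, −9, …; 27, 35, 26, 34, 25, 33 → 24 → 32.
Parts goes 33, 38, 43, 48, 53, 58 → 63 → 68 (+5 each step).
Putting the parts together: 42 hours, 24 rejects, 63 parts and then 55 hours, 32 rejects, 68 parts.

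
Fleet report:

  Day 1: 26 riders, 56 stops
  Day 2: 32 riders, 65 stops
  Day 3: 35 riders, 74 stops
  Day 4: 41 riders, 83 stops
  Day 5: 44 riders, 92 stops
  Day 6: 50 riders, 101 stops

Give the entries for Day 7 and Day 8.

Riders: 26, 32, 35, 41, 44, 50 → 53 → 59 (alternating steps +6, +3, +6, +3, …).
Stops — +9 each step: 56, 65, 74, 83, 92, 101 → 110 → 119.
Putting the parts together: 53 riders, 110 stops and then 59 riders, 119 stops.

53 riders, 110 stops; 59 riders, 119 stops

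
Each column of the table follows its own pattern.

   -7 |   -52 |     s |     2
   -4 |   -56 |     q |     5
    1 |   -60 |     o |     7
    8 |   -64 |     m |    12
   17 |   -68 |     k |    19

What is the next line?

First component: differences are 3, 5, 7, … (increasing by 2 each time); -7, -4, 1, 8, 17 → 28.
Second component: −4 each step; -52, -56, -60, -64, -68 → -72.
For the letter, letters move back 2 places in the alphabet: s, q, o, m, k → i.
Fourth component goes 2, 5, 7, 12, 19 → 31 (each term is the sum of the two before it).
Combining the parts gives 28  -72  i  31.

28  -72  i  31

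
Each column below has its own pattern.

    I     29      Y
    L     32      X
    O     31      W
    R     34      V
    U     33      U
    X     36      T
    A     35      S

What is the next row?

First letter: letters move forward 3 places in the alphabet, wrapping Z→A; I, L, O, R, U, X, A → D.
For the second component, alternating steps +3, −1, +3, −1, …: 29, 32, 31, 34, 33, 36, 35 → 38.
Second letter: Y, X, W, V, U, T, S → R (letters move back 1 place in the alphabet).
Putting it together: D  38  R.

D  38  R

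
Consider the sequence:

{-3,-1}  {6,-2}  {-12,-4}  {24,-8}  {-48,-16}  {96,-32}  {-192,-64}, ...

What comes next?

{384,-128}

First slot: -3, 6, -12, 24, -48, 96, -192 → 384 (×(-2) each step).
Second slot: ×2 each step; -1, -2, -4, -8, -16, -32, -64 → -128.
So the next term is {384,-128}.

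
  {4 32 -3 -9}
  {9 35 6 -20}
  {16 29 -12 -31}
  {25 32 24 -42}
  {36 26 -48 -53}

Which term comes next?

{49 29 96 -64}

First coordinate: perfect squares: 2², 3², 4², …; 4, 9, 16, 25, 36 → 49.
Second coordinate: alternating steps +3, −6, +3, −6, …; 32, 35, 29, 32, 26 → 29.
Third coordinate: ×(-2) each step; -3, 6, -12, 24, -48 → 96.
Fourth coordinate: -9, -20, -31, -42, -53 → -64 (−11 each step).
Combining the parts gives {49 29 96 -64}.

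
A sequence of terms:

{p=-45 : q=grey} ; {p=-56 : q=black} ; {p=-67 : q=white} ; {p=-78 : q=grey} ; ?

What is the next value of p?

-89

P — −11 each step: -45, -56, -67, -78 → -89.
Q goes grey, black, white, grey → black (repeats grey → black → white).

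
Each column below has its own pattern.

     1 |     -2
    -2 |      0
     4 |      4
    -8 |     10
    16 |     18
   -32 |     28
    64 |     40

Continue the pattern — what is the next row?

-128  54

First component: ×(-2) each step, so 1, -2, 4, -8, 16, -32, 64 → -128.
Second component: -2, 0, 4, 10, 18, 28, 40 → 54 (differences are 2, 4, 6, … (increasing by 2 each time)).
So the next row is -128  54.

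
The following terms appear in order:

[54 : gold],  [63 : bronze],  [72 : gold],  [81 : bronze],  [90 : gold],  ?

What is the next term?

[99 : bronze]

First coordinate: +9 each step; 54, 63, 72, 81, 90 → 99.
Rank: alternates gold ↔ bronze; gold, bronze, gold, bronze, gold → bronze.
So the next term is [99 : bronze].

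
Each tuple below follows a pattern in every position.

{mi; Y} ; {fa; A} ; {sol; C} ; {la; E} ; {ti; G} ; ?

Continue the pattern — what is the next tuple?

Note — runs through the solfège scale do→ti: mi, fa, sol, la, ti → do.
Letter goes Y, A, C, E, G → I (letters move forward 2 places in the alphabet, wrapping Z→A).
Combining the parts gives {do; I}.

{do; I}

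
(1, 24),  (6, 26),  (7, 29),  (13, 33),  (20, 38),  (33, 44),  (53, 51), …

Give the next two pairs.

For the first coordinate, each term is the sum of the two before it: 1, 6, 7, 13, 20, 33, 53 → 86 → 139.
For the second coordinate, differences are 2, 3, 4, … (increasing by 1 each time): 24, 26, 29, 33, 38, 44, 51 → 59 → 68.
Putting the parts together: (86, 59) and then (139, 68).

(86, 59), (139, 68)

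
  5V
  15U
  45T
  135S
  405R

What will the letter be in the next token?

Q

Letter: letters move back 1 place in the alphabet, so V, U, T, S, R → Q.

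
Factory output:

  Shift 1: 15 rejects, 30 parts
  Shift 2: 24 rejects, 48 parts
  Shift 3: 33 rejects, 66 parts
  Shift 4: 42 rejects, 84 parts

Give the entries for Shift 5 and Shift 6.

51 rejects, 102 parts; 60 rejects, 120 parts

For the rejects, +9 each step: 15, 24, 33, 42 → 51 → 60.
Parts: always 2 × the rejects; 30, 48, 66, 84 → 102 → 120.
Putting the parts together: 51 rejects, 102 parts and then 60 rejects, 120 parts.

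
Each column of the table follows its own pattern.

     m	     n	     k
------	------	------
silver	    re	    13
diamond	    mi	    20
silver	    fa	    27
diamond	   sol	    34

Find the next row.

silver  la  41

Column m — alternates silver ↔ diamond: silver, diamond, silver, diamond → silver.
Column n: runs through the solfège scale do→ti, so re, mi, fa, sol → la.
Column k — +7 each step: 13, 20, 27, 34 → 41.
Combining the parts gives silver  la  41.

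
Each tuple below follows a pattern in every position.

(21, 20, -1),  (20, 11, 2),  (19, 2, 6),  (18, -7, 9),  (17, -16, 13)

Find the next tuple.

(16, -25, 16)

First slot: 21, 20, 19, 18, 17 → 16 (−1 each step).
For the second slot, −9 each step: 20, 11, 2, -7, -16 → -25.
For the third slot, alternating steps +3, +4, +3, +4, …: -1, 2, 6, 9, 13 → 16.
Combining the parts gives (16, -25, 16).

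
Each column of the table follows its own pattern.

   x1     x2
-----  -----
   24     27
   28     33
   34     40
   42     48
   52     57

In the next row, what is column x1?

Column x1: differences are 4, 6, 8, … (increasing by 2 each time); 24, 28, 34, 42, 52 → 64.

64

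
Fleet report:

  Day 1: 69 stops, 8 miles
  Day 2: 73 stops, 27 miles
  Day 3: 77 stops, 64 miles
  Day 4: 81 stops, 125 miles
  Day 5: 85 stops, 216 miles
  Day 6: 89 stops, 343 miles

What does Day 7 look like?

93 stops, 512 miles

Stops: 69, 73, 77, 81, 85, 89 → 93 (+4 each step).
For the miles, perfect cubes: 2³, 3³, 4³, …: 8, 27, 64, 125, 216, 343 → 512.
Putting it together: 93 stops, 512 miles.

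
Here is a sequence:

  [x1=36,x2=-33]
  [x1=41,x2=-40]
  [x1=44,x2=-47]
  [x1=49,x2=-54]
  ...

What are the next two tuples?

X1: alternating steps +5, +3, +5, +3, …, so 36, 41, 44, 49 → 52 → 57.
X2 goes -33, -40, -47, -54 → -61 → -68 (−7 each step).
So the next two tuples are [x1=52,x2=-61] and [x1=57,x2=-68].

[x1=52,x2=-61], [x1=57,x2=-68]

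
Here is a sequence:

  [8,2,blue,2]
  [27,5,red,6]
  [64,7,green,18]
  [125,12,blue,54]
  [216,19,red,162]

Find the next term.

[343,31,green,486]

First component: perfect cubes: 2³, 3³, 4³, …, so 8, 27, 64, 125, 216 → 343.
For the second component, each term is the sum of the two before it: 2, 5, 7, 12, 19 → 31.
For the colour, repeats blue → red → green: blue, red, green, blue, red → green.
Fourth component: ×3 each step; 2, 6, 18, 54, 162 → 486.
Combining the parts gives [343,31,green,486].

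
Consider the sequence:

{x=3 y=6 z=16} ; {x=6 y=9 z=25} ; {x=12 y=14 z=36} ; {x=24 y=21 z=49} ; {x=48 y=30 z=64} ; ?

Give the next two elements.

{x=96 y=41 z=81}, {x=192 y=54 z=100}

For the x, ×2 each step: 3, 6, 12, 24, 48 → 96 → 192.
Y goes 6, 9, 14, 21, 30 → 41 → 54 (differences are 3, 5, 7, … (increasing by 2 each time)).
Z: perfect squares: 4², 5², 6², …; 16, 25, 36, 49, 64 → 81 → 100.
Putting the parts together: {x=96 y=41 z=81} and then {x=192 y=54 z=100}.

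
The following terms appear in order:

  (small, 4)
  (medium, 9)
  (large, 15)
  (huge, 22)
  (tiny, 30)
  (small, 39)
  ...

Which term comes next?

(medium, 49)

Size goes small, medium, large, huge, tiny, small → medium (repeats small → medium → large → huge → tiny).
Second part: differences are 5, 6, 7, … (increasing by 1 each time), so 4, 9, 15, 22, 30, 39 → 49.
Putting it together: (medium, 49).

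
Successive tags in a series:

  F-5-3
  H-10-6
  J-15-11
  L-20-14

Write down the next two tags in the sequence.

Letter goes F, H, J, L → N → P (letters move forward 2 places in the alphabet).
For the second component, +5 each step: 5, 10, 15, 20 → 25 → 30.
Third component goes 3, 6, 11, 14 → 19 → 22 (alternating steps +3, +5, +3, +5, …).
Putting the parts together: N-25-19 and then P-30-22.

N-25-19 then P-30-22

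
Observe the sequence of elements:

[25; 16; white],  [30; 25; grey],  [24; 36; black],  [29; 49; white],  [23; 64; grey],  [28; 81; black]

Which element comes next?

First coordinate: 25, 30, 24, 29, 23, 28 → 22 (alternating steps +5, −6, +5, −6, …).
For the second coordinate, perfect squares: 4², 5², 6², …: 16, 25, 36, 49, 64, 81 → 100.
Shade: repeats white → grey → black, so white, grey, black, white, grey, black → white.
Combining the parts gives [22; 100; white].

[22; 100; white]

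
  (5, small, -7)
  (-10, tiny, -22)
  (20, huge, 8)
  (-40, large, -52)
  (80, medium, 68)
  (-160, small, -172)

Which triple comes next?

First coordinate goes 5, -10, 20, -40, 80, -160 → 320 (×(-2) each step).
Size — repeats small → tiny → huge → large → medium: small, tiny, huge, large, medium, small → tiny.
Third coordinate: always 12 less than the first coordinate, so -7, -22, 8, -52, 68, -172 → 308.
So the next triple is (320, tiny, 308).

(320, tiny, 308)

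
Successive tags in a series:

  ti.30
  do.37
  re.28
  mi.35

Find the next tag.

For the note, runs through the solfège scale do→ti: ti, do, re, mi → fa.
Second component: alternating steps +7, −9, +7, −9, …; 30, 37, 28, 35 → 26.
So the next tag is fa.26.

fa.26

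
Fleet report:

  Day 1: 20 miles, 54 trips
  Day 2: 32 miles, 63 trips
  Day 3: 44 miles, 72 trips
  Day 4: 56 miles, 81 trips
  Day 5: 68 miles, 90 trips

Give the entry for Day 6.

80 miles, 99 trips

Miles: 20, 32, 44, 56, 68 → 80 (+12 each step).
Trips: +9 each step, so 54, 63, 72, 81, 90 → 99.
Putting it together: 80 miles, 99 trips.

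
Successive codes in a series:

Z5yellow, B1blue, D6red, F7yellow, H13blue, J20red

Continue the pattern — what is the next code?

For the letter, letters move forward 2 places in the alphabet, wrapping Z→A: Z, B, D, F, H, J → L.
For the second component, each term is the sum of the two before it: 5, 1, 6, 7, 13, 20 → 33.
Colour — repeats yellow → blue → red: yellow, blue, red, yellow, blue, red → yellow.
So the next code is L33yellow.

L33yellow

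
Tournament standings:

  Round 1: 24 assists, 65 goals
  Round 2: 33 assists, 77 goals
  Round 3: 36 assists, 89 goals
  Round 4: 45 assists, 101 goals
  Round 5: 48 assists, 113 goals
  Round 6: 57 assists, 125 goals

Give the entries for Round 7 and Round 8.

Assists goes 24, 33, 36, 45, 48, 57 → 60 → 69 (alternating steps +9, +3, +9, +3, …).
Goals: +12 each step, so 65, 77, 89, 101, 113, 125 → 137 → 149.
Putting the parts together: 60 assists, 137 goals and then 69 assists, 149 goals.

60 assists, 137 goals; 69 assists, 149 goals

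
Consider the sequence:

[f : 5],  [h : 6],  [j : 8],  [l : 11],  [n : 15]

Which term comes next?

[p : 20]

Letter: f, h, j, l, n → p (letters move forward 2 places in the alphabet).
Second component: differences are 1, 2, 3, … (increasing by 1 each time), so 5, 6, 8, 11, 15 → 20.
So the next term is [p : 20].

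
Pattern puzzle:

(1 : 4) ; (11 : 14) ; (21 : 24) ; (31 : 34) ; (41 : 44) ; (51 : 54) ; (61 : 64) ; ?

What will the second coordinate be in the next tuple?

74

For the first coordinate, +10 each step: 1, 11, 21, 31, 41, 51, 61 → 71.
For the second coordinate, always 3 more than the first coordinate: 4, 14, 24, 34, 44, 54, 64 → 74.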